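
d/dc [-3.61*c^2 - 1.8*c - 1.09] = -7.22*c - 1.8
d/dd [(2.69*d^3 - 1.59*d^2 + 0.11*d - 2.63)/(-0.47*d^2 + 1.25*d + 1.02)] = (-1.2643*d^4 + 6.725*d^3 + 6.2956*d^2 - 5.7158*d + 3.3997)/(0.2209*d^4 - 1.175*d^3 + 0.6037*d^2 + 2.55*d + 1.0404)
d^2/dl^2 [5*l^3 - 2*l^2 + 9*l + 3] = 30*l - 4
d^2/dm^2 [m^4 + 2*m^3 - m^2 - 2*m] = 12*m^2 + 12*m - 2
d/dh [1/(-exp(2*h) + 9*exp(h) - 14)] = (2*exp(h) - 9)*exp(h)/(exp(2*h) - 9*exp(h) + 14)^2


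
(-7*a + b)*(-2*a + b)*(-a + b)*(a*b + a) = -14*a^4*b - 14*a^4 + 23*a^3*b^2 + 23*a^3*b - 10*a^2*b^3 - 10*a^2*b^2 + a*b^4 + a*b^3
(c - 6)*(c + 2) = c^2 - 4*c - 12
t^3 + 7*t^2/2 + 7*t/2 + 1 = (t + 1/2)*(t + 1)*(t + 2)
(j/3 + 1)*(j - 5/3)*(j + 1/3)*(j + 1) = j^4/3 + 8*j^3/9 - 26*j^2/27 - 56*j/27 - 5/9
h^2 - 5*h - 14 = (h - 7)*(h + 2)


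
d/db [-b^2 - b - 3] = -2*b - 1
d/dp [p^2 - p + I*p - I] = 2*p - 1 + I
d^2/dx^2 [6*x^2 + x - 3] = 12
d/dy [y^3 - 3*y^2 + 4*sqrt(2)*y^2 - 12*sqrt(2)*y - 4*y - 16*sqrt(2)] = 3*y^2 - 6*y + 8*sqrt(2)*y - 12*sqrt(2) - 4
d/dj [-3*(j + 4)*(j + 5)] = -6*j - 27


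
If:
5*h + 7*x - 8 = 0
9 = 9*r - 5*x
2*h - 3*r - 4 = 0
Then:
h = 187/67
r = 106/201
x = -57/67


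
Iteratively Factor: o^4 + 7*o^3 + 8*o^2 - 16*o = (o)*(o^3 + 7*o^2 + 8*o - 16) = o*(o + 4)*(o^2 + 3*o - 4) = o*(o + 4)^2*(o - 1)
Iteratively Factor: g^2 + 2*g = (g + 2)*(g)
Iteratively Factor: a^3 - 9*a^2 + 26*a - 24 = (a - 3)*(a^2 - 6*a + 8) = (a - 3)*(a - 2)*(a - 4)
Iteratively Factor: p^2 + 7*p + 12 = (p + 3)*(p + 4)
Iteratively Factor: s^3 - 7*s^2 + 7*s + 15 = (s - 3)*(s^2 - 4*s - 5) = (s - 5)*(s - 3)*(s + 1)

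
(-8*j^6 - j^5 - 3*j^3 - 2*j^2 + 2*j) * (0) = 0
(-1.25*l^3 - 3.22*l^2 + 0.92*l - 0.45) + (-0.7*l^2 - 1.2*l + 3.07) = -1.25*l^3 - 3.92*l^2 - 0.28*l + 2.62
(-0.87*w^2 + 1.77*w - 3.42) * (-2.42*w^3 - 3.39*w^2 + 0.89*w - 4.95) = 2.1054*w^5 - 1.3341*w^4 + 1.5018*w^3 + 17.4756*w^2 - 11.8053*w + 16.929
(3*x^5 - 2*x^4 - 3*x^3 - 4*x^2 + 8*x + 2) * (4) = 12*x^5 - 8*x^4 - 12*x^3 - 16*x^2 + 32*x + 8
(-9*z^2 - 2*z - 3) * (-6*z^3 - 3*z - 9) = 54*z^5 + 12*z^4 + 45*z^3 + 87*z^2 + 27*z + 27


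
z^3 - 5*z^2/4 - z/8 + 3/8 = (z - 1)*(z - 3/4)*(z + 1/2)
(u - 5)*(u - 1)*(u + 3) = u^3 - 3*u^2 - 13*u + 15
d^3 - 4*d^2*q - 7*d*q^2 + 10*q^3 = (d - 5*q)*(d - q)*(d + 2*q)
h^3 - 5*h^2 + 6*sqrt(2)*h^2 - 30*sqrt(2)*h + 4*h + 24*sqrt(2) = (h - 4)*(h - 1)*(h + 6*sqrt(2))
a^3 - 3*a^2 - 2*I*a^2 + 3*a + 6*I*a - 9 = (a - 3)*(a - 3*I)*(a + I)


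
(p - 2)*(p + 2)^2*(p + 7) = p^4 + 9*p^3 + 10*p^2 - 36*p - 56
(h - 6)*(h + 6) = h^2 - 36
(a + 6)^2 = a^2 + 12*a + 36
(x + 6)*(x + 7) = x^2 + 13*x + 42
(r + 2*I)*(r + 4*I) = r^2 + 6*I*r - 8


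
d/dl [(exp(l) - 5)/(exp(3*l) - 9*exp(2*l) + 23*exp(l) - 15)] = 2*(2 - exp(l))*exp(l)/(exp(4*l) - 8*exp(3*l) + 22*exp(2*l) - 24*exp(l) + 9)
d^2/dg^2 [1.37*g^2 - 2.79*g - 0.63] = 2.74000000000000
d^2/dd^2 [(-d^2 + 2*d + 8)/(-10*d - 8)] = -144/(125*d^3 + 300*d^2 + 240*d + 64)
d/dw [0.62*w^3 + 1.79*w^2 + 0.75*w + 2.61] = 1.86*w^2 + 3.58*w + 0.75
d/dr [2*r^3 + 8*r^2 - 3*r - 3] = 6*r^2 + 16*r - 3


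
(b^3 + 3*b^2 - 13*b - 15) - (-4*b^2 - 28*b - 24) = b^3 + 7*b^2 + 15*b + 9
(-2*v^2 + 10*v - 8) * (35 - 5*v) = 10*v^3 - 120*v^2 + 390*v - 280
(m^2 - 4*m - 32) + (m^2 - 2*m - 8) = 2*m^2 - 6*m - 40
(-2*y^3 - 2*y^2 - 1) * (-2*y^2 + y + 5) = 4*y^5 + 2*y^4 - 12*y^3 - 8*y^2 - y - 5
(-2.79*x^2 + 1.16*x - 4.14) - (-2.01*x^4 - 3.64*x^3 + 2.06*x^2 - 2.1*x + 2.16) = 2.01*x^4 + 3.64*x^3 - 4.85*x^2 + 3.26*x - 6.3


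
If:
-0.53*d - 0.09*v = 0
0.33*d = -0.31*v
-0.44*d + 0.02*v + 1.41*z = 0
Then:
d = 0.00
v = 0.00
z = 0.00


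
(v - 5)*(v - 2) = v^2 - 7*v + 10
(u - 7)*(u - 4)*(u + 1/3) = u^3 - 32*u^2/3 + 73*u/3 + 28/3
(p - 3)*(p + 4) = p^2 + p - 12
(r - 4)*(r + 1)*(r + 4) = r^3 + r^2 - 16*r - 16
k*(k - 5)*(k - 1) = k^3 - 6*k^2 + 5*k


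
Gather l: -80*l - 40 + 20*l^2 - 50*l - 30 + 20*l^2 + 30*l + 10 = 40*l^2 - 100*l - 60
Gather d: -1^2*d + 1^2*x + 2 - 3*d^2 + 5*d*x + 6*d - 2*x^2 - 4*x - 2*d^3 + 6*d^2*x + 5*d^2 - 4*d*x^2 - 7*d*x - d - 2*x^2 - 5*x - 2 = -2*d^3 + d^2*(6*x + 2) + d*(-4*x^2 - 2*x + 4) - 4*x^2 - 8*x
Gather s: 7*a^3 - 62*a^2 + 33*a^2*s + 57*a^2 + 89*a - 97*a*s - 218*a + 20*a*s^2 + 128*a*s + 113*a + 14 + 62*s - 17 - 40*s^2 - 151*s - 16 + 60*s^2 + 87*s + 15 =7*a^3 - 5*a^2 - 16*a + s^2*(20*a + 20) + s*(33*a^2 + 31*a - 2) - 4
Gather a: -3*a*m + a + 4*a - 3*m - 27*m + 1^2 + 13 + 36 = a*(5 - 3*m) - 30*m + 50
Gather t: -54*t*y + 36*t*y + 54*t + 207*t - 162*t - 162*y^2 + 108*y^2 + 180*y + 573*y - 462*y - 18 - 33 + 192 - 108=t*(99 - 18*y) - 54*y^2 + 291*y + 33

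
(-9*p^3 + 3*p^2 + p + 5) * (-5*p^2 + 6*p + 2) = 45*p^5 - 69*p^4 - 5*p^3 - 13*p^2 + 32*p + 10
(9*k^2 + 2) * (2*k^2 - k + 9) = 18*k^4 - 9*k^3 + 85*k^2 - 2*k + 18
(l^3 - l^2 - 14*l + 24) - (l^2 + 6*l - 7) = l^3 - 2*l^2 - 20*l + 31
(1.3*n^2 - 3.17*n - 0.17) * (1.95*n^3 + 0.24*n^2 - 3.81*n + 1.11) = 2.535*n^5 - 5.8695*n^4 - 6.0453*n^3 + 13.4799*n^2 - 2.871*n - 0.1887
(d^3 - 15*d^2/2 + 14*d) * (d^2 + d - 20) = d^5 - 13*d^4/2 - 27*d^3/2 + 164*d^2 - 280*d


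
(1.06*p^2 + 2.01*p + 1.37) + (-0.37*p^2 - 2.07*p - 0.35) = 0.69*p^2 - 0.0600000000000001*p + 1.02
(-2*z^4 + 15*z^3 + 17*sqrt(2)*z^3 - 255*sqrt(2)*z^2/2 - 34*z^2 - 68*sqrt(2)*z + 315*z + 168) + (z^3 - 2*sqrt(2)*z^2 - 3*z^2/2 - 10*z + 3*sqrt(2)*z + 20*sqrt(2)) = -2*z^4 + 16*z^3 + 17*sqrt(2)*z^3 - 259*sqrt(2)*z^2/2 - 71*z^2/2 - 65*sqrt(2)*z + 305*z + 20*sqrt(2) + 168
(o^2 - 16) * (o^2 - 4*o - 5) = o^4 - 4*o^3 - 21*o^2 + 64*o + 80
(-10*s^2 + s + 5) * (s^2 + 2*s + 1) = -10*s^4 - 19*s^3 - 3*s^2 + 11*s + 5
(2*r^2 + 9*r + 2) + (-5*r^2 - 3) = -3*r^2 + 9*r - 1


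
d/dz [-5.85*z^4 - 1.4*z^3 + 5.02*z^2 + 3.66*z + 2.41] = -23.4*z^3 - 4.2*z^2 + 10.04*z + 3.66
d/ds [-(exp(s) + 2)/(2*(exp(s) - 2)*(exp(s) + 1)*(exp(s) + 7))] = (exp(3*s) + 6*exp(2*s) + 12*exp(s) - 2)*exp(s)/(exp(6*s) + 12*exp(5*s) + 18*exp(4*s) - 136*exp(3*s) - 87*exp(2*s) + 252*exp(s) + 196)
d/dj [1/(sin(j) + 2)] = -cos(j)/(sin(j) + 2)^2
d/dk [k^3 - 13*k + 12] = 3*k^2 - 13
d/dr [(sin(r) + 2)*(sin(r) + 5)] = (2*sin(r) + 7)*cos(r)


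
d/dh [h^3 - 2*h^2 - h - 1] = 3*h^2 - 4*h - 1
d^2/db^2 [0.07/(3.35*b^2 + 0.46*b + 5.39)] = (-1.57115*b^2 - 0.21574*b + 0.07*(6.7*b + 0.46)*(13.4*b + 0.92) - 2.52791)/(3.35*b^2 + 0.46*b + 5.39)^3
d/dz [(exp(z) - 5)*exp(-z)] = 5*exp(-z)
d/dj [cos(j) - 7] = -sin(j)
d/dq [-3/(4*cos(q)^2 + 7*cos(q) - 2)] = -3*(8*cos(q) + 7)*sin(q)/(4*cos(q)^2 + 7*cos(q) - 2)^2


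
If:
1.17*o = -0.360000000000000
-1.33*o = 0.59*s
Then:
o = -0.31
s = 0.69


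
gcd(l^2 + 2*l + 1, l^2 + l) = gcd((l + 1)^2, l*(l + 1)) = l + 1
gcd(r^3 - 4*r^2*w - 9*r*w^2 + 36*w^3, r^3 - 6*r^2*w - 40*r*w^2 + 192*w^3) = r - 4*w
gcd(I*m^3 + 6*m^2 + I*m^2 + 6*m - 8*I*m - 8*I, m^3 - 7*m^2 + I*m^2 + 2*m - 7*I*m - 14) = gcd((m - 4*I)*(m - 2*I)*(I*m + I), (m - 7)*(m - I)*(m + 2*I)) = 1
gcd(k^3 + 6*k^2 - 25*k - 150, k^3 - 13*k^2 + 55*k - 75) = k - 5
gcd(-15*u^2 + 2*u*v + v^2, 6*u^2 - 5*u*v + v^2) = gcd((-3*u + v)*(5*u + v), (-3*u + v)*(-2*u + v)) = 3*u - v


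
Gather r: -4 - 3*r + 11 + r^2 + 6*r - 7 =r^2 + 3*r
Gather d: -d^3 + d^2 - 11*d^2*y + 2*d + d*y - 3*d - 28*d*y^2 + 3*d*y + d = -d^3 + d^2*(1 - 11*y) + d*(-28*y^2 + 4*y)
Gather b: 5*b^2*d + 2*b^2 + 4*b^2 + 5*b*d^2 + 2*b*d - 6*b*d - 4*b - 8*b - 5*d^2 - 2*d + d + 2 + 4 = b^2*(5*d + 6) + b*(5*d^2 - 4*d - 12) - 5*d^2 - d + 6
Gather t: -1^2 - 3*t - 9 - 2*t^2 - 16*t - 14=-2*t^2 - 19*t - 24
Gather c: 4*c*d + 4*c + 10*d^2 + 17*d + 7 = c*(4*d + 4) + 10*d^2 + 17*d + 7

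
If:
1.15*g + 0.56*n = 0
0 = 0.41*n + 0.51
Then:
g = 0.61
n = -1.24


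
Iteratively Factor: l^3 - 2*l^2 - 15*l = (l + 3)*(l^2 - 5*l) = (l - 5)*(l + 3)*(l)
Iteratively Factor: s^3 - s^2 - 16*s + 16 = (s + 4)*(s^2 - 5*s + 4) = (s - 1)*(s + 4)*(s - 4)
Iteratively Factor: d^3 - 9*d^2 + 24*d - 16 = (d - 1)*(d^2 - 8*d + 16) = (d - 4)*(d - 1)*(d - 4)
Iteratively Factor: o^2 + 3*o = (o)*(o + 3)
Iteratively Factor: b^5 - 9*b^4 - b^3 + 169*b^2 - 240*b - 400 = (b - 5)*(b^4 - 4*b^3 - 21*b^2 + 64*b + 80) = (b - 5)^2*(b^3 + b^2 - 16*b - 16) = (b - 5)^2*(b + 4)*(b^2 - 3*b - 4) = (b - 5)^2*(b + 1)*(b + 4)*(b - 4)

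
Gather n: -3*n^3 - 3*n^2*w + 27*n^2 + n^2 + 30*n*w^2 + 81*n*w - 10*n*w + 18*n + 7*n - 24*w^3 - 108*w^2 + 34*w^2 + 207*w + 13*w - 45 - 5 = -3*n^3 + n^2*(28 - 3*w) + n*(30*w^2 + 71*w + 25) - 24*w^3 - 74*w^2 + 220*w - 50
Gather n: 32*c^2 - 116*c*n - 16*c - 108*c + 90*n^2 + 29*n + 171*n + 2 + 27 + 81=32*c^2 - 124*c + 90*n^2 + n*(200 - 116*c) + 110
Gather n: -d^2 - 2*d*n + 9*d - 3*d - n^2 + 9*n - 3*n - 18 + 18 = -d^2 + 6*d - n^2 + n*(6 - 2*d)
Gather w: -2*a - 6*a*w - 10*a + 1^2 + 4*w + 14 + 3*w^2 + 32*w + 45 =-12*a + 3*w^2 + w*(36 - 6*a) + 60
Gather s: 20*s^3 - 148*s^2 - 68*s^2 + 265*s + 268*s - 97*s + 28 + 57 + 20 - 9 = 20*s^3 - 216*s^2 + 436*s + 96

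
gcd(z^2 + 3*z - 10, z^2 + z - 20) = z + 5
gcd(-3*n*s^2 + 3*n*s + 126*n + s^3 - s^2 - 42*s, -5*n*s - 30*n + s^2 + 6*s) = s + 6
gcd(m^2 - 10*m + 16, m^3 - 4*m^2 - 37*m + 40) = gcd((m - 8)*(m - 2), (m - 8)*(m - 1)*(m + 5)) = m - 8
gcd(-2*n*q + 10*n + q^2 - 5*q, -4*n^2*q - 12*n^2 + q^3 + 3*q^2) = -2*n + q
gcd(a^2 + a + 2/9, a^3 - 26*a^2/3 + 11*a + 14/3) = a + 1/3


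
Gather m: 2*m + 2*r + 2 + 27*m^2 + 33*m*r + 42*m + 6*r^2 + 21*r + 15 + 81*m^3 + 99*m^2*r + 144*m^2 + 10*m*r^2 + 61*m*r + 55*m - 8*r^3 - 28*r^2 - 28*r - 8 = 81*m^3 + m^2*(99*r + 171) + m*(10*r^2 + 94*r + 99) - 8*r^3 - 22*r^2 - 5*r + 9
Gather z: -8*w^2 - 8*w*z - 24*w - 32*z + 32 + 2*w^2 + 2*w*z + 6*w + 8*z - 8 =-6*w^2 - 18*w + z*(-6*w - 24) + 24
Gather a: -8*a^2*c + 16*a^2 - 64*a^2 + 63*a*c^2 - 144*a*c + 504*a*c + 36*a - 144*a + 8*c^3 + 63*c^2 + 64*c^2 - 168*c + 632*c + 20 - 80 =a^2*(-8*c - 48) + a*(63*c^2 + 360*c - 108) + 8*c^3 + 127*c^2 + 464*c - 60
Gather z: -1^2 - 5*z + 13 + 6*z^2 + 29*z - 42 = 6*z^2 + 24*z - 30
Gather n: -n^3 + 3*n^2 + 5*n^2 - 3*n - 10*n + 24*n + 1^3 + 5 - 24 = -n^3 + 8*n^2 + 11*n - 18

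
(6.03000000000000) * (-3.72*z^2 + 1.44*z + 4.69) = -22.4316*z^2 + 8.6832*z + 28.2807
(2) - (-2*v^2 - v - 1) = 2*v^2 + v + 3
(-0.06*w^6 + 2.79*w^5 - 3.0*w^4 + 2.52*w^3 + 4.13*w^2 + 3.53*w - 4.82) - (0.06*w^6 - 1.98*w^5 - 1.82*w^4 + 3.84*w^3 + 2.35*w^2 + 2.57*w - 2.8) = -0.12*w^6 + 4.77*w^5 - 1.18*w^4 - 1.32*w^3 + 1.78*w^2 + 0.96*w - 2.02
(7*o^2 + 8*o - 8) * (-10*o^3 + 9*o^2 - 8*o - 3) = -70*o^5 - 17*o^4 + 96*o^3 - 157*o^2 + 40*o + 24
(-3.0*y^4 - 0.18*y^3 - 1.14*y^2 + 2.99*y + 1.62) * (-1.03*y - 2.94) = 3.09*y^5 + 9.0054*y^4 + 1.7034*y^3 + 0.271899999999999*y^2 - 10.4592*y - 4.7628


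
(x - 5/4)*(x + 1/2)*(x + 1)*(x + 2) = x^4 + 9*x^3/4 - 7*x^2/8 - 27*x/8 - 5/4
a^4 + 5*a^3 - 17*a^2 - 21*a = a*(a - 3)*(a + 1)*(a + 7)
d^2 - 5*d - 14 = (d - 7)*(d + 2)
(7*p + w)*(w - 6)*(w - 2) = 7*p*w^2 - 56*p*w + 84*p + w^3 - 8*w^2 + 12*w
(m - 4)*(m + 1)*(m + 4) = m^3 + m^2 - 16*m - 16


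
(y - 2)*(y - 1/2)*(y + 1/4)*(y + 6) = y^4 + 15*y^3/4 - 105*y^2/8 + 5*y/2 + 3/2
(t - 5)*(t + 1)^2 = t^3 - 3*t^2 - 9*t - 5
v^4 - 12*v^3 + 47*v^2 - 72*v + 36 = (v - 6)*(v - 3)*(v - 2)*(v - 1)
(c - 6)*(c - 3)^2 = c^3 - 12*c^2 + 45*c - 54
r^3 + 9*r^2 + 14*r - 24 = (r - 1)*(r + 4)*(r + 6)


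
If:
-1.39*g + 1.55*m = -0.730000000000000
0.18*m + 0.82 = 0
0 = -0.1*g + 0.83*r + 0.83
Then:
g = -4.55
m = -4.56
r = -1.55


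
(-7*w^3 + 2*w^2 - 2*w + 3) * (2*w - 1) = -14*w^4 + 11*w^3 - 6*w^2 + 8*w - 3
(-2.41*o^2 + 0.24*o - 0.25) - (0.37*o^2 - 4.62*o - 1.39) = -2.78*o^2 + 4.86*o + 1.14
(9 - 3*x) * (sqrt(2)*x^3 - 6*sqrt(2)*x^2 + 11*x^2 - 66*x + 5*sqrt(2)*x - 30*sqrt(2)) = -3*sqrt(2)*x^4 - 33*x^3 + 27*sqrt(2)*x^3 - 69*sqrt(2)*x^2 + 297*x^2 - 594*x + 135*sqrt(2)*x - 270*sqrt(2)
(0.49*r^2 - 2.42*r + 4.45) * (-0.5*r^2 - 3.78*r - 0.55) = -0.245*r^4 - 0.6422*r^3 + 6.6531*r^2 - 15.49*r - 2.4475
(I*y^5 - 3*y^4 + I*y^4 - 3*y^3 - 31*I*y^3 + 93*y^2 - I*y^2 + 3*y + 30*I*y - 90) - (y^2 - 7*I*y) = I*y^5 - 3*y^4 + I*y^4 - 3*y^3 - 31*I*y^3 + 92*y^2 - I*y^2 + 3*y + 37*I*y - 90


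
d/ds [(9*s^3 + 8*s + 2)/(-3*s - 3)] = (-6*s^3 - 9*s^2 - 2)/(s^2 + 2*s + 1)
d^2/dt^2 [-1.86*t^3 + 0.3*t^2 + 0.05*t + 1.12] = 0.6 - 11.16*t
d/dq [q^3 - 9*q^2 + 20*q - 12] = 3*q^2 - 18*q + 20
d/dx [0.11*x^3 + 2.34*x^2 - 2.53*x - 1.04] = 0.33*x^2 + 4.68*x - 2.53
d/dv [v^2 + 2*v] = 2*v + 2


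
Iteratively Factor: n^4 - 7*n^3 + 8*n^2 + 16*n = (n)*(n^3 - 7*n^2 + 8*n + 16) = n*(n - 4)*(n^2 - 3*n - 4) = n*(n - 4)*(n + 1)*(n - 4)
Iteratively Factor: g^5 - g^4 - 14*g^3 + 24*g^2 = (g - 3)*(g^4 + 2*g^3 - 8*g^2) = (g - 3)*(g + 4)*(g^3 - 2*g^2) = g*(g - 3)*(g + 4)*(g^2 - 2*g) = g*(g - 3)*(g - 2)*(g + 4)*(g)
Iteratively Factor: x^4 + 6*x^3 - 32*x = (x + 4)*(x^3 + 2*x^2 - 8*x) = (x - 2)*(x + 4)*(x^2 + 4*x) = x*(x - 2)*(x + 4)*(x + 4)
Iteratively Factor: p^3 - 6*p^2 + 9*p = (p)*(p^2 - 6*p + 9) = p*(p - 3)*(p - 3)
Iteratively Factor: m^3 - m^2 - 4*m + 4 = (m - 1)*(m^2 - 4) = (m - 1)*(m + 2)*(m - 2)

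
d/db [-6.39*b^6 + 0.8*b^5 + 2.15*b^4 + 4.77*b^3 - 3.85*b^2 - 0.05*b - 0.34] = -38.34*b^5 + 4.0*b^4 + 8.6*b^3 + 14.31*b^2 - 7.7*b - 0.05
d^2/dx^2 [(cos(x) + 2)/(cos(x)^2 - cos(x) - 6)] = (sin(x)^2 - 3*cos(x) + 1)/(cos(x) - 3)^3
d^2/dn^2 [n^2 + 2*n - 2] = 2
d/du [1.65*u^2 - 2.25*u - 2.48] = 3.3*u - 2.25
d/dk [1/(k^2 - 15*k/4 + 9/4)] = 4*(15 - 8*k)/(4*k^2 - 15*k + 9)^2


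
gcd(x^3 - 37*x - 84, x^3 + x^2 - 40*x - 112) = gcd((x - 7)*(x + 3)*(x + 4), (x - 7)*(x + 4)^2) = x^2 - 3*x - 28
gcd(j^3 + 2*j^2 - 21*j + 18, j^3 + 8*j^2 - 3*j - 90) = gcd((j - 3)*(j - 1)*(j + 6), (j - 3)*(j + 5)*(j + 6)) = j^2 + 3*j - 18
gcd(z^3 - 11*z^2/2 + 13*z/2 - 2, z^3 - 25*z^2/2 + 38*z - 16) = z^2 - 9*z/2 + 2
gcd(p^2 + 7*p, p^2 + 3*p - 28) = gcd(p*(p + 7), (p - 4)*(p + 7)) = p + 7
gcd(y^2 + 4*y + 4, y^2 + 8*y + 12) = y + 2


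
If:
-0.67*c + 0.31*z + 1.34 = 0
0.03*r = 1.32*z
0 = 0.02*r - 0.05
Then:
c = 2.03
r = 2.50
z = 0.06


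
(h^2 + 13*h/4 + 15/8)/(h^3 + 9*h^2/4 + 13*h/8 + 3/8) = (2*h + 5)/(2*h^2 + 3*h + 1)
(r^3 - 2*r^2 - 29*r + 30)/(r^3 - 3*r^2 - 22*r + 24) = (r + 5)/(r + 4)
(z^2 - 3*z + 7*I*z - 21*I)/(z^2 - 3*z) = (z + 7*I)/z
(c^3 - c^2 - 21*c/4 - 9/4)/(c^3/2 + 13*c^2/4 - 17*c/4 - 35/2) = (4*c^3 - 4*c^2 - 21*c - 9)/(2*c^3 + 13*c^2 - 17*c - 70)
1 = 1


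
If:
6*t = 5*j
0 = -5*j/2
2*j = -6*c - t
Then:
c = 0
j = 0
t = 0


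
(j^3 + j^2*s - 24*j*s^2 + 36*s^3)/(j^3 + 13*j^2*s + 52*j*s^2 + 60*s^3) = (j^2 - 5*j*s + 6*s^2)/(j^2 + 7*j*s + 10*s^2)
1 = 1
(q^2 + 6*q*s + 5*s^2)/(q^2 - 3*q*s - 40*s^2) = (q + s)/(q - 8*s)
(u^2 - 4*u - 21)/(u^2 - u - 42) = (u + 3)/(u + 6)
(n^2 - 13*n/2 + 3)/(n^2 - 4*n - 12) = (n - 1/2)/(n + 2)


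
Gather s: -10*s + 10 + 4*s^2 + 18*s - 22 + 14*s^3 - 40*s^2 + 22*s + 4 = 14*s^3 - 36*s^2 + 30*s - 8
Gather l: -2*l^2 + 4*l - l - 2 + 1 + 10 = -2*l^2 + 3*l + 9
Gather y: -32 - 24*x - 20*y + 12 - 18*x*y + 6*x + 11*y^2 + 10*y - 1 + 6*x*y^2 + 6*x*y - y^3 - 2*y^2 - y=-18*x - y^3 + y^2*(6*x + 9) + y*(-12*x - 11) - 21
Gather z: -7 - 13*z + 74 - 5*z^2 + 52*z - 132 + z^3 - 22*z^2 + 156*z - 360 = z^3 - 27*z^2 + 195*z - 425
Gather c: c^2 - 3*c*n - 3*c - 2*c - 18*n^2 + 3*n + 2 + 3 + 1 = c^2 + c*(-3*n - 5) - 18*n^2 + 3*n + 6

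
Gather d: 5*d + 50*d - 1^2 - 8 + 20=55*d + 11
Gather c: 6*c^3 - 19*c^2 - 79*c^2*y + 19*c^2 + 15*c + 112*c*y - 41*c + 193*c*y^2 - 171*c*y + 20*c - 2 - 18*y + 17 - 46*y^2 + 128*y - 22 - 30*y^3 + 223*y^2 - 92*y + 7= 6*c^3 - 79*c^2*y + c*(193*y^2 - 59*y - 6) - 30*y^3 + 177*y^2 + 18*y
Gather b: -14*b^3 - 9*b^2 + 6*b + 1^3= -14*b^3 - 9*b^2 + 6*b + 1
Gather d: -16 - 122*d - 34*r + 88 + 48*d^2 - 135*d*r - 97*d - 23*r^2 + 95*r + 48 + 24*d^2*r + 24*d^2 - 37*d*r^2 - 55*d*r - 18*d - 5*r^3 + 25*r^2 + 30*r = d^2*(24*r + 72) + d*(-37*r^2 - 190*r - 237) - 5*r^3 + 2*r^2 + 91*r + 120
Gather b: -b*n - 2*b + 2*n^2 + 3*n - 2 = b*(-n - 2) + 2*n^2 + 3*n - 2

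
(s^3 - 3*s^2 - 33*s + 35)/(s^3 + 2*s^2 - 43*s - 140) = (s - 1)/(s + 4)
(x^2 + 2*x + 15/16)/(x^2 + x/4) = (16*x^2 + 32*x + 15)/(4*x*(4*x + 1))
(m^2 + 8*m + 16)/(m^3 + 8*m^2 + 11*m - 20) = (m + 4)/(m^2 + 4*m - 5)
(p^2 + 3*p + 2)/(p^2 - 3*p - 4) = (p + 2)/(p - 4)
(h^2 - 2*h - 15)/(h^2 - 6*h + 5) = (h + 3)/(h - 1)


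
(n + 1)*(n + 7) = n^2 + 8*n + 7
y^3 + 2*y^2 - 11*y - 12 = (y - 3)*(y + 1)*(y + 4)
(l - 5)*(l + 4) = l^2 - l - 20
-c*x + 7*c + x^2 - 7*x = (-c + x)*(x - 7)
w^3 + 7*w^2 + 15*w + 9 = (w + 1)*(w + 3)^2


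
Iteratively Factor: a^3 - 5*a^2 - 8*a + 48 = (a - 4)*(a^2 - a - 12) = (a - 4)*(a + 3)*(a - 4)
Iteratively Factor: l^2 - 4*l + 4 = (l - 2)*(l - 2)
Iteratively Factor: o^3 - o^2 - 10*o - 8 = (o + 1)*(o^2 - 2*o - 8) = (o - 4)*(o + 1)*(o + 2)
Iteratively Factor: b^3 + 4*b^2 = (b)*(b^2 + 4*b) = b^2*(b + 4)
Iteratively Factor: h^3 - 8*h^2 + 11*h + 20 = (h - 4)*(h^2 - 4*h - 5) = (h - 4)*(h + 1)*(h - 5)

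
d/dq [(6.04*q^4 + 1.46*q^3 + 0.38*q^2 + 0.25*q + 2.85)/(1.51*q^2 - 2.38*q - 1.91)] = (18.2408*q^5 - 40.921*q^4 - 53.0952*q^3 - 9.6477*q^2 - 10.0586*q + 6.3055)/(2.2801*q^4 - 7.1876*q^3 - 0.103800000000001*q^2 + 9.0916*q + 3.6481)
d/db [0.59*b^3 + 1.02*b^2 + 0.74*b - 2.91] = 1.77*b^2 + 2.04*b + 0.74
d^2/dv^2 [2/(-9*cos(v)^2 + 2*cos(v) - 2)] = (-648*sin(v)^4 + 188*sin(v)^2 - 143*cos(v) + 27*cos(3*v) + 404)/(9*sin(v)^2 + 2*cos(v) - 11)^3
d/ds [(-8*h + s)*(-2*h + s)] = -10*h + 2*s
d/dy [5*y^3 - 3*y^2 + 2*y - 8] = 15*y^2 - 6*y + 2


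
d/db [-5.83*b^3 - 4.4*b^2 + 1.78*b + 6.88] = -17.49*b^2 - 8.8*b + 1.78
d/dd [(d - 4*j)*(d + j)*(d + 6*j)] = 3*d^2 + 6*d*j - 22*j^2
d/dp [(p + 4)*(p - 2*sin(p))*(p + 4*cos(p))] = -(p + 4)*(p - 2*sin(p))*(4*sin(p) - 1) - (p + 4)*(p + 4*cos(p))*(2*cos(p) - 1) + (p - 2*sin(p))*(p + 4*cos(p))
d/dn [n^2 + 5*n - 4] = 2*n + 5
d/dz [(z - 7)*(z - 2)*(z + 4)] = 3*z^2 - 10*z - 22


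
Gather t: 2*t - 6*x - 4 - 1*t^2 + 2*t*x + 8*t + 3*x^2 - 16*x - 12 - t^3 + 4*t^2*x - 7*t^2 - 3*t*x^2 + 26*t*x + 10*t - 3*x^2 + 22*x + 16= -t^3 + t^2*(4*x - 8) + t*(-3*x^2 + 28*x + 20)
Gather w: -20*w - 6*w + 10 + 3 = 13 - 26*w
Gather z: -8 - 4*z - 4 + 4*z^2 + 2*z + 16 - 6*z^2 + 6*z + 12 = -2*z^2 + 4*z + 16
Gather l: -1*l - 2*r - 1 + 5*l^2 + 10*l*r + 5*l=5*l^2 + l*(10*r + 4) - 2*r - 1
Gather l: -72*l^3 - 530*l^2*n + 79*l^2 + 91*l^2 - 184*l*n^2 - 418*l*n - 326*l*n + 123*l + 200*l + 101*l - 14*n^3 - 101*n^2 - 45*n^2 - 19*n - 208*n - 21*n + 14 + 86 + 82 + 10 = -72*l^3 + l^2*(170 - 530*n) + l*(-184*n^2 - 744*n + 424) - 14*n^3 - 146*n^2 - 248*n + 192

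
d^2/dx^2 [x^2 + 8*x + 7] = 2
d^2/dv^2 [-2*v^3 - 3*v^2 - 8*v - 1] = -12*v - 6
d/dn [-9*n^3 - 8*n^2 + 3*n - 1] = -27*n^2 - 16*n + 3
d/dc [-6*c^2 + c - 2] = 1 - 12*c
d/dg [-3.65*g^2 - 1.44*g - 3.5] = -7.3*g - 1.44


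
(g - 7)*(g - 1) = g^2 - 8*g + 7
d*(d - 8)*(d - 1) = d^3 - 9*d^2 + 8*d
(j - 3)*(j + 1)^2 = j^3 - j^2 - 5*j - 3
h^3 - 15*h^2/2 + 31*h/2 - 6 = (h - 4)*(h - 3)*(h - 1/2)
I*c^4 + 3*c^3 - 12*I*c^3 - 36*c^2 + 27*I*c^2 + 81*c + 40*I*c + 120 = (c - 8)*(c - 5)*(c - 3*I)*(I*c + I)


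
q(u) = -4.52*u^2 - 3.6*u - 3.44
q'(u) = -9.04*u - 3.6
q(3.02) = -55.54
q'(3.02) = -30.90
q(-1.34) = -6.73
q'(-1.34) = 8.51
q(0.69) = -8.08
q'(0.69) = -9.84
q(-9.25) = -356.88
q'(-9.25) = 80.02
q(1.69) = -22.43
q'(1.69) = -18.88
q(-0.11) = -3.10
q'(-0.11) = -2.61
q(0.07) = -3.71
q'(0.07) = -4.23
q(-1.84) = -12.12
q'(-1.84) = 13.03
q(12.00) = -697.52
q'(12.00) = -112.08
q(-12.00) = -611.12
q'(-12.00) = 104.88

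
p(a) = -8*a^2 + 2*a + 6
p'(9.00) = -142.00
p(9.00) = -624.00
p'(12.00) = -190.00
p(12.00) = -1122.00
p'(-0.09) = 3.44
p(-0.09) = 5.76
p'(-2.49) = 41.84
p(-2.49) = -48.58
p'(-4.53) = 74.48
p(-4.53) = -167.23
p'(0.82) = -11.12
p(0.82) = 2.26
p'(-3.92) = 64.72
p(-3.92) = -124.77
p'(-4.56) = 74.96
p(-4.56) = -169.47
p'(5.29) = -82.64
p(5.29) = -207.29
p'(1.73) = -25.68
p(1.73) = -14.48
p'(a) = 2 - 16*a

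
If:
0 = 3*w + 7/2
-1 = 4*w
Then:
No Solution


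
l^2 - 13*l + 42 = (l - 7)*(l - 6)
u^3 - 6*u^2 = u^2*(u - 6)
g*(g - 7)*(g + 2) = g^3 - 5*g^2 - 14*g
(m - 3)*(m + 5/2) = m^2 - m/2 - 15/2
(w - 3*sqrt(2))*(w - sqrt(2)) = w^2 - 4*sqrt(2)*w + 6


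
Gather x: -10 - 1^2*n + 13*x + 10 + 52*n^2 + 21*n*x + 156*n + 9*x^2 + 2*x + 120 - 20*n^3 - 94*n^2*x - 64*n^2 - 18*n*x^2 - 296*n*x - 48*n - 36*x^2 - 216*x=-20*n^3 - 12*n^2 + 107*n + x^2*(-18*n - 27) + x*(-94*n^2 - 275*n - 201) + 120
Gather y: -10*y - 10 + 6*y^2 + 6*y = 6*y^2 - 4*y - 10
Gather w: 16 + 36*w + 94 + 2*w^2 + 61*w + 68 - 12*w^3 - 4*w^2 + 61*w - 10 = -12*w^3 - 2*w^2 + 158*w + 168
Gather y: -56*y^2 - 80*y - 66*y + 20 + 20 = -56*y^2 - 146*y + 40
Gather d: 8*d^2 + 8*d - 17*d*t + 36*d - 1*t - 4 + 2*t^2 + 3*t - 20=8*d^2 + d*(44 - 17*t) + 2*t^2 + 2*t - 24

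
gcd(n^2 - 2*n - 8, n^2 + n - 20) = n - 4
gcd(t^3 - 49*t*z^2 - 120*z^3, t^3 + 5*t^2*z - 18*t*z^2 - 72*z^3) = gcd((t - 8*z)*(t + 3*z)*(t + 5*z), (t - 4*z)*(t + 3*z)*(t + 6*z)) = t + 3*z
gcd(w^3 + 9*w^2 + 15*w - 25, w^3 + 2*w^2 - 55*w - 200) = w^2 + 10*w + 25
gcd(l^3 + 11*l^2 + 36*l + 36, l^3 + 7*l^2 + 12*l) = l + 3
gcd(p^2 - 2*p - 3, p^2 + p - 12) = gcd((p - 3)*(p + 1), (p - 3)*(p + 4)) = p - 3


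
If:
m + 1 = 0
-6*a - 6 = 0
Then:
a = -1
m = -1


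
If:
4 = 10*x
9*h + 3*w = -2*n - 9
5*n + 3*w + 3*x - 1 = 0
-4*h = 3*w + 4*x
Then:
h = -199/165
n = -113/165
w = 532/495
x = 2/5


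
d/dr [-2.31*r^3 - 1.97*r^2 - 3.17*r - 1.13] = -6.93*r^2 - 3.94*r - 3.17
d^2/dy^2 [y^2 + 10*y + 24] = 2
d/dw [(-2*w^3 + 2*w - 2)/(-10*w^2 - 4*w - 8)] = (5*w^4 + 4*w^3 + 17*w^2 - 10*w - 6)/(25*w^4 + 20*w^3 + 44*w^2 + 16*w + 16)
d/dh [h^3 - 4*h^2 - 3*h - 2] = 3*h^2 - 8*h - 3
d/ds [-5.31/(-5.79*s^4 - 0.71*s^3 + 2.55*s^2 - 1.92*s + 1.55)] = (-122.9796*s^3 - 11.3103*s^2 + 27.081*s - 10.1952)/(5.79*s^4 + 0.71*s^3 - 2.55*s^2 + 1.92*s - 1.55)^2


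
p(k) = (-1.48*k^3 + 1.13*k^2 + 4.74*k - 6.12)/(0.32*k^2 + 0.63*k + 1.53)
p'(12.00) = -4.61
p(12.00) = -42.49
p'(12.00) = -4.61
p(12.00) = -42.49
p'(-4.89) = -6.97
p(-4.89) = 27.99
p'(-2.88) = -10.90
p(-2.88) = 10.53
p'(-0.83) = 0.39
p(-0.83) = -6.87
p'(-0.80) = 0.73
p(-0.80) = -6.85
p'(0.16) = 4.50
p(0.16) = -3.26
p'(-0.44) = 3.78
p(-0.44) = -5.98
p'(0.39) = 3.82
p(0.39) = -2.30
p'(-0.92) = -0.67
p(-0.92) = -6.86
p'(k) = (-0.64*k - 0.63)*(-1.48*k^3 + 1.13*k^2 + 4.74*k - 6.12)/(0.32*k^2 + 0.63*k + 1.53)^2 + (-4.44*k^2 + 2.26*k + 4.74)/(0.32*k^2 + 0.63*k + 1.53)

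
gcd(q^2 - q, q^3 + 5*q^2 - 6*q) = q^2 - q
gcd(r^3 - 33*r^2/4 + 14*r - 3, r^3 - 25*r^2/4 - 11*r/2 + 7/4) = r - 1/4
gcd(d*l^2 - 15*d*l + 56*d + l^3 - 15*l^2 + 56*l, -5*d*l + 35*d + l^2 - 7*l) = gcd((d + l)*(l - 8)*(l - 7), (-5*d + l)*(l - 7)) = l - 7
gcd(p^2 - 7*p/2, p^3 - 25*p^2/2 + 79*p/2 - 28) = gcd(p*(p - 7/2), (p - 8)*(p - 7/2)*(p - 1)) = p - 7/2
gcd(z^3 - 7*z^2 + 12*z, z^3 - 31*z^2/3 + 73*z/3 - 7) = z - 3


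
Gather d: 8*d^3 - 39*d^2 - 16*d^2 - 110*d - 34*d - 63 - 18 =8*d^3 - 55*d^2 - 144*d - 81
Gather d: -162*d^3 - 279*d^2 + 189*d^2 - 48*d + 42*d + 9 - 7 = -162*d^3 - 90*d^2 - 6*d + 2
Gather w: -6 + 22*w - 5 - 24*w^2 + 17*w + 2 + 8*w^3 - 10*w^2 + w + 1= 8*w^3 - 34*w^2 + 40*w - 8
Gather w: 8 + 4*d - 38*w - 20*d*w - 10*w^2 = 4*d - 10*w^2 + w*(-20*d - 38) + 8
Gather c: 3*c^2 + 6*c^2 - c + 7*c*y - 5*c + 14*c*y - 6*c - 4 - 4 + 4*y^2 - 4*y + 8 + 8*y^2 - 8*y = 9*c^2 + c*(21*y - 12) + 12*y^2 - 12*y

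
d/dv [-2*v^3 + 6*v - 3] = 6 - 6*v^2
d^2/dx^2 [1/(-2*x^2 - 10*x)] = (x*(x + 5) - (2*x + 5)^2)/(x^3*(x + 5)^3)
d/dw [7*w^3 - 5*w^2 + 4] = w*(21*w - 10)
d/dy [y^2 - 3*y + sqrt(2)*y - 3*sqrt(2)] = 2*y - 3 + sqrt(2)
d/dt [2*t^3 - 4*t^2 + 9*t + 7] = 6*t^2 - 8*t + 9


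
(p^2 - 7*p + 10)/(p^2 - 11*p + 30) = (p - 2)/(p - 6)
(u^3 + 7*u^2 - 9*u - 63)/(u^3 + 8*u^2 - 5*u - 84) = (u + 3)/(u + 4)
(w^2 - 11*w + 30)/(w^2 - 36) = (w - 5)/(w + 6)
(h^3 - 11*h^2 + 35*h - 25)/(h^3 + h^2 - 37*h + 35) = (h - 5)/(h + 7)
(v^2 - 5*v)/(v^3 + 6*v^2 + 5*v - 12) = v*(v - 5)/(v^3 + 6*v^2 + 5*v - 12)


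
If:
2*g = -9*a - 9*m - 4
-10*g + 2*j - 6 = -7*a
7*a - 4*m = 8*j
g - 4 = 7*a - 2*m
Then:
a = -1832/2973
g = -1172/991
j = -2249/2973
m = 1292/2973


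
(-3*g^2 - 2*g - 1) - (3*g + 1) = -3*g^2 - 5*g - 2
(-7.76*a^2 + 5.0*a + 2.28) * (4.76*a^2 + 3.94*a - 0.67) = -36.9376*a^4 - 6.7744*a^3 + 35.752*a^2 + 5.6332*a - 1.5276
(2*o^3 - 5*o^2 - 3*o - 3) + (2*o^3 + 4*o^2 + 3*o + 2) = 4*o^3 - o^2 - 1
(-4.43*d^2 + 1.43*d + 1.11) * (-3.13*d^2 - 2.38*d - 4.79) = 13.8659*d^4 + 6.0675*d^3 + 14.342*d^2 - 9.4915*d - 5.3169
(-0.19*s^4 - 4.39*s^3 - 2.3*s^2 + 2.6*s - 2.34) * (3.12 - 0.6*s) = 0.114*s^5 + 2.0412*s^4 - 12.3168*s^3 - 8.736*s^2 + 9.516*s - 7.3008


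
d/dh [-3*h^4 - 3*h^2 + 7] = -12*h^3 - 6*h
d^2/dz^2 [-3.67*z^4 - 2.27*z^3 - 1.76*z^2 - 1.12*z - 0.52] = -44.04*z^2 - 13.62*z - 3.52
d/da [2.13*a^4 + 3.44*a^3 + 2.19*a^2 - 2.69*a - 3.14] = 8.52*a^3 + 10.32*a^2 + 4.38*a - 2.69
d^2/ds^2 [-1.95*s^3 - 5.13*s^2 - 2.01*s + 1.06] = -11.7*s - 10.26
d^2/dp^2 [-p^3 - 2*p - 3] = -6*p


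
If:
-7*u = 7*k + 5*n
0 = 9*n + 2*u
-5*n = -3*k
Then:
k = 0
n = 0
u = 0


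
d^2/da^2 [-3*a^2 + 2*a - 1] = -6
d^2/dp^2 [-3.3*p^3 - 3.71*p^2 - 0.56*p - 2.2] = -19.8*p - 7.42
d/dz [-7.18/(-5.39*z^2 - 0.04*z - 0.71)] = (-77.4004*z - 0.2872)/(5.39*z^2 + 0.04*z + 0.71)^2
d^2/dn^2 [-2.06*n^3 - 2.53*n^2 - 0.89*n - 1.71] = -12.36*n - 5.06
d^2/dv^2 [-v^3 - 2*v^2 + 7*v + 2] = -6*v - 4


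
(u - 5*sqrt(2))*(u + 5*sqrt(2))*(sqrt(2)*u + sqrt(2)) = sqrt(2)*u^3 + sqrt(2)*u^2 - 50*sqrt(2)*u - 50*sqrt(2)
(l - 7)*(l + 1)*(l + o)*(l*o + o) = l^4*o + l^3*o^2 - 5*l^3*o - 5*l^2*o^2 - 13*l^2*o - 13*l*o^2 - 7*l*o - 7*o^2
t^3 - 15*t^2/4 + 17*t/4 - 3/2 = (t - 2)*(t - 1)*(t - 3/4)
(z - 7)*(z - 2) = z^2 - 9*z + 14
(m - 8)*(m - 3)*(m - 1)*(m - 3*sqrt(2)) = m^4 - 12*m^3 - 3*sqrt(2)*m^3 + 35*m^2 + 36*sqrt(2)*m^2 - 105*sqrt(2)*m - 24*m + 72*sqrt(2)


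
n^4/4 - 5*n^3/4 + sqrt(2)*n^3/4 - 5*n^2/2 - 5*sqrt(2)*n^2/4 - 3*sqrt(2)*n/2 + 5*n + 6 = (n/2 + 1/2)*(n/2 + sqrt(2))*(n - 6)*(n - sqrt(2))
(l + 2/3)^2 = l^2 + 4*l/3 + 4/9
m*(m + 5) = m^2 + 5*m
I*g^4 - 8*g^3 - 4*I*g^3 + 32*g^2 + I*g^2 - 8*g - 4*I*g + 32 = (g - 4)*(g + I)*(g + 8*I)*(I*g + 1)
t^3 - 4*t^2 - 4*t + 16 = (t - 4)*(t - 2)*(t + 2)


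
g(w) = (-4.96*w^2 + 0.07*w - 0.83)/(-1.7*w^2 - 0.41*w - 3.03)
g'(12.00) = 0.01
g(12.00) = 2.83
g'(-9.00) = -0.00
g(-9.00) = 2.94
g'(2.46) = 0.39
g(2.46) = 2.14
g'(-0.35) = -1.03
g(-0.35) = 0.47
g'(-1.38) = -1.05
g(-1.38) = 1.82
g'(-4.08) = -0.09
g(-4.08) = 2.82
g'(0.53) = 1.04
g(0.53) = 0.59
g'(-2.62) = -0.31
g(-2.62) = 2.57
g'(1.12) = 1.03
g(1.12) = 1.24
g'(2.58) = 0.35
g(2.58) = 2.19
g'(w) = (0.07 - 9.92*w)/(-1.7*w^2 - 0.41*w - 3.03) + (3.4*w + 0.41)*(-4.96*w^2 + 0.07*w - 0.83)/(-1.7*w^2 - 0.41*w - 3.03)^2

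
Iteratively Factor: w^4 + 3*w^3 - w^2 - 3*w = (w + 3)*(w^3 - w) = w*(w + 3)*(w^2 - 1) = w*(w - 1)*(w + 3)*(w + 1)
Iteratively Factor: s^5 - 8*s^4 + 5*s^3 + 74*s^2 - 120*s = (s)*(s^4 - 8*s^3 + 5*s^2 + 74*s - 120) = s*(s + 3)*(s^3 - 11*s^2 + 38*s - 40) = s*(s - 2)*(s + 3)*(s^2 - 9*s + 20) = s*(s - 5)*(s - 2)*(s + 3)*(s - 4)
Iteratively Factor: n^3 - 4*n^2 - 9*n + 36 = (n + 3)*(n^2 - 7*n + 12) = (n - 4)*(n + 3)*(n - 3)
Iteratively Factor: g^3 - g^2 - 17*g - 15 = (g + 3)*(g^2 - 4*g - 5) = (g - 5)*(g + 3)*(g + 1)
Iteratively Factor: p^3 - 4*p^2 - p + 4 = (p - 1)*(p^2 - 3*p - 4) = (p - 4)*(p - 1)*(p + 1)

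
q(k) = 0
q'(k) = 0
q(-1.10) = 0.00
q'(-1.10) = 0.00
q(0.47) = 0.00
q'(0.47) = 0.00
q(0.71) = 0.00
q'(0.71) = 0.00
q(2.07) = 0.00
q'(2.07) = 0.00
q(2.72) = 0.00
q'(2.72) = 0.00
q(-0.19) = 0.00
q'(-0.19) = 0.00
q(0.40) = 0.00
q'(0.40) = 0.00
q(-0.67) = 0.00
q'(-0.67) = 0.00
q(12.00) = 0.00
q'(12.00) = 0.00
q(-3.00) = 0.00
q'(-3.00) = 0.00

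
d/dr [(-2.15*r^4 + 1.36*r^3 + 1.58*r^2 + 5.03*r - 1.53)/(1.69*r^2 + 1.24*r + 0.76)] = (-7.267*r^5 - 5.6996*r^4 - 3.1632*r^3 - 3.4407*r^2 + 7.573*r + 5.72)/(2.8561*r^4 + 4.1912*r^3 + 4.1064*r^2 + 1.8848*r + 0.5776)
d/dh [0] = 0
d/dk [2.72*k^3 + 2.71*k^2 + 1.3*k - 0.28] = 8.16*k^2 + 5.42*k + 1.3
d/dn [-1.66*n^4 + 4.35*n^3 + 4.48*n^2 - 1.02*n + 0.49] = -6.64*n^3 + 13.05*n^2 + 8.96*n - 1.02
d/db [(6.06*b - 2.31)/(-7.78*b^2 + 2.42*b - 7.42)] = (47.1468*b^2 - 35.9436*b - 39.375)/(60.5284*b^4 - 37.6552*b^3 + 121.3116*b^2 - 35.9128*b + 55.0564)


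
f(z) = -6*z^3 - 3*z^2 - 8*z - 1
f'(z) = -18*z^2 - 6*z - 8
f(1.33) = -31.06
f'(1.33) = -47.82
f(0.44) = -5.61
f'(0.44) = -14.12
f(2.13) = -89.63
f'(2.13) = -102.44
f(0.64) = -8.92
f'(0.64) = -19.21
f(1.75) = -56.34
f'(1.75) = -73.62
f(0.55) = -7.31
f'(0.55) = -16.74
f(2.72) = -165.70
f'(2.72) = -157.49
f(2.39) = -119.17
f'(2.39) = -125.16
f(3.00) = -214.00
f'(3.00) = -188.00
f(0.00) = -1.00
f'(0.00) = -8.00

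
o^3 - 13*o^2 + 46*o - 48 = (o - 8)*(o - 3)*(o - 2)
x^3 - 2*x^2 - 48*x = x*(x - 8)*(x + 6)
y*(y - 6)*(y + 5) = y^3 - y^2 - 30*y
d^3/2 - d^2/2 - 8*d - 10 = (d/2 + 1)*(d - 5)*(d + 2)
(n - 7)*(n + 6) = n^2 - n - 42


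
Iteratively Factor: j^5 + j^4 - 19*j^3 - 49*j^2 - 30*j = (j - 5)*(j^4 + 6*j^3 + 11*j^2 + 6*j) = (j - 5)*(j + 2)*(j^3 + 4*j^2 + 3*j) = (j - 5)*(j + 2)*(j + 3)*(j^2 + j) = j*(j - 5)*(j + 2)*(j + 3)*(j + 1)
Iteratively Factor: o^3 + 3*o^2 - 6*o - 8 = (o + 4)*(o^2 - o - 2) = (o + 1)*(o + 4)*(o - 2)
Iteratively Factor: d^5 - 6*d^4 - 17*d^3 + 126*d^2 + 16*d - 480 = (d + 4)*(d^4 - 10*d^3 + 23*d^2 + 34*d - 120) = (d - 4)*(d + 4)*(d^3 - 6*d^2 - d + 30) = (d - 5)*(d - 4)*(d + 4)*(d^2 - d - 6) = (d - 5)*(d - 4)*(d - 3)*(d + 4)*(d + 2)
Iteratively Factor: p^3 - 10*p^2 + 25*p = (p - 5)*(p^2 - 5*p) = p*(p - 5)*(p - 5)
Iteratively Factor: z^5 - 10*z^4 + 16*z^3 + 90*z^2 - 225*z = (z + 3)*(z^4 - 13*z^3 + 55*z^2 - 75*z) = (z - 5)*(z + 3)*(z^3 - 8*z^2 + 15*z) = z*(z - 5)*(z + 3)*(z^2 - 8*z + 15) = z*(z - 5)^2*(z + 3)*(z - 3)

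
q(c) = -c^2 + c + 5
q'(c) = 1 - 2*c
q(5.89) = -23.80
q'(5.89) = -10.78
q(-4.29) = -17.69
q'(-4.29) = 9.58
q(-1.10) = 2.69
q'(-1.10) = 3.20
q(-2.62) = -4.48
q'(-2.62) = 6.24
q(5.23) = -17.12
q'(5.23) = -9.46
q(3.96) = -6.72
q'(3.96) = -6.92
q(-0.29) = 4.63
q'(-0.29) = 1.58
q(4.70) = -12.39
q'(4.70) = -8.40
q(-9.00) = -85.00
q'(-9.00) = 19.00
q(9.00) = -67.00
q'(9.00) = -17.00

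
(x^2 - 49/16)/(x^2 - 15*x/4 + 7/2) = (x + 7/4)/(x - 2)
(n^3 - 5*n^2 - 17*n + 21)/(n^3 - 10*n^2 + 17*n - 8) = (n^2 - 4*n - 21)/(n^2 - 9*n + 8)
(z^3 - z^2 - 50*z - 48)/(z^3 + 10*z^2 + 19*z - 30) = (z^2 - 7*z - 8)/(z^2 + 4*z - 5)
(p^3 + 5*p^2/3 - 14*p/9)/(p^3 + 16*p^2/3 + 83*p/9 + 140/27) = 3*p*(3*p - 2)/(9*p^2 + 27*p + 20)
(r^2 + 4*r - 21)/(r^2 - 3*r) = (r + 7)/r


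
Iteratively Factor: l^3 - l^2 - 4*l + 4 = (l - 1)*(l^2 - 4) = (l - 2)*(l - 1)*(l + 2)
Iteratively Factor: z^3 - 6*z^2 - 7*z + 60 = (z - 5)*(z^2 - z - 12) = (z - 5)*(z + 3)*(z - 4)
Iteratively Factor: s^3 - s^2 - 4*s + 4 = (s - 2)*(s^2 + s - 2) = (s - 2)*(s + 2)*(s - 1)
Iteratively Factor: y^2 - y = (y - 1)*(y)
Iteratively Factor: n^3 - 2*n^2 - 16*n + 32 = (n - 4)*(n^2 + 2*n - 8) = (n - 4)*(n - 2)*(n + 4)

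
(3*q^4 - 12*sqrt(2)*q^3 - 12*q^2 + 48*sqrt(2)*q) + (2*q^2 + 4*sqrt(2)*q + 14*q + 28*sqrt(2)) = 3*q^4 - 12*sqrt(2)*q^3 - 10*q^2 + 14*q + 52*sqrt(2)*q + 28*sqrt(2)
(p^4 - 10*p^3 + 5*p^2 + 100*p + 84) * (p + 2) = p^5 - 8*p^4 - 15*p^3 + 110*p^2 + 284*p + 168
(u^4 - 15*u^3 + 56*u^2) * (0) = 0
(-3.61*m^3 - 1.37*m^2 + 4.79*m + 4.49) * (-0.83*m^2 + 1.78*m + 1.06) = 2.9963*m^5 - 5.2887*m^4 - 10.2409*m^3 + 3.3473*m^2 + 13.0696*m + 4.7594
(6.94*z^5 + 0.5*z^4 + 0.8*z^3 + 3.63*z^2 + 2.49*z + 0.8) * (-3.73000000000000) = -25.8862*z^5 - 1.865*z^4 - 2.984*z^3 - 13.5399*z^2 - 9.2877*z - 2.984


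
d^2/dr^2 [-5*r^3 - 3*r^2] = -30*r - 6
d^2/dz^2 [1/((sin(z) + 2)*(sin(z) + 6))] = (-4*sin(z)^4 - 24*sin(z)^3 - 10*sin(z)^2 + 144*sin(z) + 104)/((sin(z) + 2)^3*(sin(z) + 6)^3)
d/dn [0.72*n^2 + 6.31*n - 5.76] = 1.44*n + 6.31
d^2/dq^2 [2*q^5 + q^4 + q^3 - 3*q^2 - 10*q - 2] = 40*q^3 + 12*q^2 + 6*q - 6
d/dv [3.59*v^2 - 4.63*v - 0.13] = 7.18*v - 4.63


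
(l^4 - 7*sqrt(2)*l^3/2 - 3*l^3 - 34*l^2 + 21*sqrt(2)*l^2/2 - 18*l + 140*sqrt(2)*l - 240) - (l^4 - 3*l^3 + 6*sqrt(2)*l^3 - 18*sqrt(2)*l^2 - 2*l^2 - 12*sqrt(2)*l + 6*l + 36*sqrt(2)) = -19*sqrt(2)*l^3/2 - 32*l^2 + 57*sqrt(2)*l^2/2 - 24*l + 152*sqrt(2)*l - 240 - 36*sqrt(2)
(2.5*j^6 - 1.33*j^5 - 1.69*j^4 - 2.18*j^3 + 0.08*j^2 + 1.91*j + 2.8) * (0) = 0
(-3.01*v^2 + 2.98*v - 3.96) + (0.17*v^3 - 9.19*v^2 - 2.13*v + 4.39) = 0.17*v^3 - 12.2*v^2 + 0.85*v + 0.43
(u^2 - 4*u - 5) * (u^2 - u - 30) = u^4 - 5*u^3 - 31*u^2 + 125*u + 150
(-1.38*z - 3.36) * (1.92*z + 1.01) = -2.6496*z^2 - 7.845*z - 3.3936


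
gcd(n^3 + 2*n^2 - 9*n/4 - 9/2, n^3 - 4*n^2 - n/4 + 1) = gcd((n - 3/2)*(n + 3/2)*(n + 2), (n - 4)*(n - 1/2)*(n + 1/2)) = 1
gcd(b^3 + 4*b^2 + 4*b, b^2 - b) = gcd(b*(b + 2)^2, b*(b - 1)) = b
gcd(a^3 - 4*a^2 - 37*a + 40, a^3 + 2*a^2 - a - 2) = a - 1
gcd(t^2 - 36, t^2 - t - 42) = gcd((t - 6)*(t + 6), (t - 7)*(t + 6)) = t + 6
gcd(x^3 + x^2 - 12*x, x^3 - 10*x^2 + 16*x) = x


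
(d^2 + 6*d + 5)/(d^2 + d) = (d + 5)/d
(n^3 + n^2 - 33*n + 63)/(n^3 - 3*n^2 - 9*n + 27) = (n + 7)/(n + 3)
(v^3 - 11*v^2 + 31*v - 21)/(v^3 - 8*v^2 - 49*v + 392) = (v^2 - 4*v + 3)/(v^2 - v - 56)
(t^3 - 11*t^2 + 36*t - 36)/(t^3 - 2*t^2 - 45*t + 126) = (t - 2)/(t + 7)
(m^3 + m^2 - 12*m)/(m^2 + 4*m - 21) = m*(m + 4)/(m + 7)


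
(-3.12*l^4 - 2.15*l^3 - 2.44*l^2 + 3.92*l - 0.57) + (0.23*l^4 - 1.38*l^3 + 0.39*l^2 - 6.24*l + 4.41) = -2.89*l^4 - 3.53*l^3 - 2.05*l^2 - 2.32*l + 3.84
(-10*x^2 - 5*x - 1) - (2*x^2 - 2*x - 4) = -12*x^2 - 3*x + 3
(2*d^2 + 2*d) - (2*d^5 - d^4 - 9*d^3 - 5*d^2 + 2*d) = -2*d^5 + d^4 + 9*d^3 + 7*d^2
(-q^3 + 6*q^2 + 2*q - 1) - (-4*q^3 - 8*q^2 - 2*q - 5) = 3*q^3 + 14*q^2 + 4*q + 4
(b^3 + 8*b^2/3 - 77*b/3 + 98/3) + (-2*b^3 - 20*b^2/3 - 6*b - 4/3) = -b^3 - 4*b^2 - 95*b/3 + 94/3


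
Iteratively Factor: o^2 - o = (o)*(o - 1)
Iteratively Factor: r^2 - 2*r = (r)*(r - 2)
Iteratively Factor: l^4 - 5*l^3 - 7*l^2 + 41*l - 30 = (l - 2)*(l^3 - 3*l^2 - 13*l + 15) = (l - 2)*(l - 1)*(l^2 - 2*l - 15) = (l - 5)*(l - 2)*(l - 1)*(l + 3)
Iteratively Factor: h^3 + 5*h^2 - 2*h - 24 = (h + 4)*(h^2 + h - 6) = (h - 2)*(h + 4)*(h + 3)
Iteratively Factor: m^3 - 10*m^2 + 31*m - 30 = (m - 5)*(m^2 - 5*m + 6) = (m - 5)*(m - 2)*(m - 3)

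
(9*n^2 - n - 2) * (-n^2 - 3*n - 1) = -9*n^4 - 26*n^3 - 4*n^2 + 7*n + 2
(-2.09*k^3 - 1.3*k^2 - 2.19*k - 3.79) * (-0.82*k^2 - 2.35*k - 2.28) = 1.7138*k^5 + 5.9775*k^4 + 9.616*k^3 + 11.2183*k^2 + 13.8997*k + 8.6412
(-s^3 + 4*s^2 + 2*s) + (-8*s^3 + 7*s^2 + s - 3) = -9*s^3 + 11*s^2 + 3*s - 3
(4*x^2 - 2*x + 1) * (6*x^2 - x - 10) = 24*x^4 - 16*x^3 - 32*x^2 + 19*x - 10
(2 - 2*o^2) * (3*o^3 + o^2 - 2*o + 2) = -6*o^5 - 2*o^4 + 10*o^3 - 2*o^2 - 4*o + 4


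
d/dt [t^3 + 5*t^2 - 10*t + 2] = 3*t^2 + 10*t - 10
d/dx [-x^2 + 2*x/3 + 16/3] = 2/3 - 2*x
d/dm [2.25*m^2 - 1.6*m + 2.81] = 4.5*m - 1.6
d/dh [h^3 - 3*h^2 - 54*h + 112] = 3*h^2 - 6*h - 54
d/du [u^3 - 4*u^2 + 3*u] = 3*u^2 - 8*u + 3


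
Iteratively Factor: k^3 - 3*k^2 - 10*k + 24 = (k - 2)*(k^2 - k - 12) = (k - 4)*(k - 2)*(k + 3)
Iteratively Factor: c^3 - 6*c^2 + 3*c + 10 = (c - 5)*(c^2 - c - 2) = (c - 5)*(c + 1)*(c - 2)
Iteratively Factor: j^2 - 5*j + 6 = (j - 2)*(j - 3)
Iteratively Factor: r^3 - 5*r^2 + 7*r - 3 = (r - 1)*(r^2 - 4*r + 3) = (r - 3)*(r - 1)*(r - 1)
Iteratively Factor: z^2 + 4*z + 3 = (z + 3)*(z + 1)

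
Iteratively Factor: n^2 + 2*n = (n)*(n + 2)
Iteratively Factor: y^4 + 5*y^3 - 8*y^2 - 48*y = (y + 4)*(y^3 + y^2 - 12*y) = (y - 3)*(y + 4)*(y^2 + 4*y) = y*(y - 3)*(y + 4)*(y + 4)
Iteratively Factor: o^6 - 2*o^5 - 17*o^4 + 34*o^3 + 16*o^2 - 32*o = (o - 2)*(o^5 - 17*o^3 + 16*o) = (o - 2)*(o - 1)*(o^4 + o^3 - 16*o^2 - 16*o) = (o - 2)*(o - 1)*(o + 1)*(o^3 - 16*o) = (o - 2)*(o - 1)*(o + 1)*(o + 4)*(o^2 - 4*o) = o*(o - 2)*(o - 1)*(o + 1)*(o + 4)*(o - 4)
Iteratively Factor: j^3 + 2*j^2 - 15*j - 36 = (j - 4)*(j^2 + 6*j + 9) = (j - 4)*(j + 3)*(j + 3)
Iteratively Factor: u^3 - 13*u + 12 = (u - 1)*(u^2 + u - 12) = (u - 1)*(u + 4)*(u - 3)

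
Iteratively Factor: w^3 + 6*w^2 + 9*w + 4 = (w + 1)*(w^2 + 5*w + 4) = (w + 1)^2*(w + 4)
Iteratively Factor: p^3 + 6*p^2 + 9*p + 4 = (p + 1)*(p^2 + 5*p + 4) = (p + 1)*(p + 4)*(p + 1)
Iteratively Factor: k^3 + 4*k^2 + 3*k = (k)*(k^2 + 4*k + 3) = k*(k + 1)*(k + 3)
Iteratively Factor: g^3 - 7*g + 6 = (g + 3)*(g^2 - 3*g + 2) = (g - 2)*(g + 3)*(g - 1)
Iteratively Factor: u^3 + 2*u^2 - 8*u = (u)*(u^2 + 2*u - 8) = u*(u + 4)*(u - 2)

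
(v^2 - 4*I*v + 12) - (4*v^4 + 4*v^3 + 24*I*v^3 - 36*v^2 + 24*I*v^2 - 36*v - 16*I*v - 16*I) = -4*v^4 - 4*v^3 - 24*I*v^3 + 37*v^2 - 24*I*v^2 + 36*v + 12*I*v + 12 + 16*I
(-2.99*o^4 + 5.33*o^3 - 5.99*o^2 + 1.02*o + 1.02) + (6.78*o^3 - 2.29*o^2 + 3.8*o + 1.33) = -2.99*o^4 + 12.11*o^3 - 8.28*o^2 + 4.82*o + 2.35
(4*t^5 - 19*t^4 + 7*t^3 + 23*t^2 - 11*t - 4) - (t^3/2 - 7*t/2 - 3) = 4*t^5 - 19*t^4 + 13*t^3/2 + 23*t^2 - 15*t/2 - 1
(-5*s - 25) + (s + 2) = -4*s - 23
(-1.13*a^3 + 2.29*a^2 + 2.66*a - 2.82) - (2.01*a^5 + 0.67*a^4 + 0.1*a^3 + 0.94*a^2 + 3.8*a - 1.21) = -2.01*a^5 - 0.67*a^4 - 1.23*a^3 + 1.35*a^2 - 1.14*a - 1.61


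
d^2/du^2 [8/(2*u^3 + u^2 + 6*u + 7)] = 16*(-(6*u + 1)*(2*u^3 + u^2 + 6*u + 7) + 4*(3*u^2 + u + 3)^2)/(2*u^3 + u^2 + 6*u + 7)^3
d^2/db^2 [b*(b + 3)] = 2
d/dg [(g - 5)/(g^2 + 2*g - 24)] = (g^2 + 2*g - 2*(g - 5)*(g + 1) - 24)/(g^2 + 2*g - 24)^2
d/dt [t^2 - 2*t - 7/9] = 2*t - 2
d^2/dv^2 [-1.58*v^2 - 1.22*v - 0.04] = -3.16000000000000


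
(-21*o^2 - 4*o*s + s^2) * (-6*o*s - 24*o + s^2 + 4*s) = 126*o^3*s + 504*o^3 + 3*o^2*s^2 + 12*o^2*s - 10*o*s^3 - 40*o*s^2 + s^4 + 4*s^3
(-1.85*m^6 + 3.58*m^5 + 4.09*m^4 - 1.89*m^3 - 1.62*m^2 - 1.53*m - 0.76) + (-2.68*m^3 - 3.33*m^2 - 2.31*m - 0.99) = -1.85*m^6 + 3.58*m^5 + 4.09*m^4 - 4.57*m^3 - 4.95*m^2 - 3.84*m - 1.75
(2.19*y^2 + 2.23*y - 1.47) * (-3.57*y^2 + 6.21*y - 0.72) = -7.8183*y^4 + 5.6388*y^3 + 17.5194*y^2 - 10.7343*y + 1.0584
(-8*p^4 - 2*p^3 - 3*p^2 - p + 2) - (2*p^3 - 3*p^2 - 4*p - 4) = -8*p^4 - 4*p^3 + 3*p + 6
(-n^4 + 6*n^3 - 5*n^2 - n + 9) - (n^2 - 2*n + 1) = -n^4 + 6*n^3 - 6*n^2 + n + 8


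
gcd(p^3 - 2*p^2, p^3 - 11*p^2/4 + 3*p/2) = p^2 - 2*p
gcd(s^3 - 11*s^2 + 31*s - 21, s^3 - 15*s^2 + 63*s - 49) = s^2 - 8*s + 7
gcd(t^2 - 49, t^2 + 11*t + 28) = t + 7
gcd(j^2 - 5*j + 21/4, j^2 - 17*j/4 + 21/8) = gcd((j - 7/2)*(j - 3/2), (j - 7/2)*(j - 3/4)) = j - 7/2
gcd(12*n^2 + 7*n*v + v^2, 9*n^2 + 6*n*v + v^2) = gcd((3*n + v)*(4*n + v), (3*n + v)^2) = 3*n + v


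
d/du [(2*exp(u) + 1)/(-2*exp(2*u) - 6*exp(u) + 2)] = (exp(2*u) + exp(u) + 5/2)*exp(u)/(exp(4*u) + 6*exp(3*u) + 7*exp(2*u) - 6*exp(u) + 1)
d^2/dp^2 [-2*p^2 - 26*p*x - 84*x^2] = -4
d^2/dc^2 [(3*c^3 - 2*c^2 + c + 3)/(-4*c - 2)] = (-12*c^3 - 18*c^2 - 9*c - 8)/(8*c^3 + 12*c^2 + 6*c + 1)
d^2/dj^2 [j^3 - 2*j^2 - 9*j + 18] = 6*j - 4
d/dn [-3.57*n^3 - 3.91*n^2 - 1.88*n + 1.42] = -10.71*n^2 - 7.82*n - 1.88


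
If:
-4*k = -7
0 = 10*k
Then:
No Solution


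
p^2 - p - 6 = (p - 3)*(p + 2)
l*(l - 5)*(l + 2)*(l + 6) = l^4 + 3*l^3 - 28*l^2 - 60*l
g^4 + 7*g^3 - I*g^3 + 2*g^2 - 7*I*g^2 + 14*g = g*(g + 7)*(g - 2*I)*(g + I)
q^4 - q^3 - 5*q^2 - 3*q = q*(q - 3)*(q + 1)^2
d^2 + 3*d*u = d*(d + 3*u)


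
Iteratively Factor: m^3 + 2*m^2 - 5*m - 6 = (m - 2)*(m^2 + 4*m + 3) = (m - 2)*(m + 3)*(m + 1)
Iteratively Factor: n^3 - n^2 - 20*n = (n + 4)*(n^2 - 5*n) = (n - 5)*(n + 4)*(n)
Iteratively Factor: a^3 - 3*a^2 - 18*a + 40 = (a - 5)*(a^2 + 2*a - 8) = (a - 5)*(a - 2)*(a + 4)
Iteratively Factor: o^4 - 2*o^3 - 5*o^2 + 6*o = (o + 2)*(o^3 - 4*o^2 + 3*o) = o*(o + 2)*(o^2 - 4*o + 3) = o*(o - 3)*(o + 2)*(o - 1)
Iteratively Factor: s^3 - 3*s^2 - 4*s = (s)*(s^2 - 3*s - 4) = s*(s - 4)*(s + 1)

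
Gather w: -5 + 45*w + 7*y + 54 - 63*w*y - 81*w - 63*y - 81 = w*(-63*y - 36) - 56*y - 32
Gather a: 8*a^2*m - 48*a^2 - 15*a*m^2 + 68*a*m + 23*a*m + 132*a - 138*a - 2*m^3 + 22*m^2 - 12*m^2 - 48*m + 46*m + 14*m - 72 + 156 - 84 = a^2*(8*m - 48) + a*(-15*m^2 + 91*m - 6) - 2*m^3 + 10*m^2 + 12*m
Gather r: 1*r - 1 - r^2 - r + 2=1 - r^2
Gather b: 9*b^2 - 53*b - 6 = 9*b^2 - 53*b - 6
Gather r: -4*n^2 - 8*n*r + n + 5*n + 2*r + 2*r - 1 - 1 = -4*n^2 + 6*n + r*(4 - 8*n) - 2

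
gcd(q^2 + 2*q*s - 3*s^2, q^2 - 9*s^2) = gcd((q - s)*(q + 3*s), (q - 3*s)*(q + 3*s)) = q + 3*s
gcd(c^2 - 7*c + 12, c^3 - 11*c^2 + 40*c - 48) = c^2 - 7*c + 12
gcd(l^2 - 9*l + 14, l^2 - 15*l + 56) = l - 7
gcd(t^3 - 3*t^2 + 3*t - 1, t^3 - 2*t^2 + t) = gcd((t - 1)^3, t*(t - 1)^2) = t^2 - 2*t + 1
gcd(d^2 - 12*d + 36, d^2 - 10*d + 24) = d - 6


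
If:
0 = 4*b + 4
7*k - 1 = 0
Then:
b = -1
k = 1/7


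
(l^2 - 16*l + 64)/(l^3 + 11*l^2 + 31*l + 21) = (l^2 - 16*l + 64)/(l^3 + 11*l^2 + 31*l + 21)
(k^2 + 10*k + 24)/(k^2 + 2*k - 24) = (k + 4)/(k - 4)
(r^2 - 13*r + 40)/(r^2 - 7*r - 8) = (r - 5)/(r + 1)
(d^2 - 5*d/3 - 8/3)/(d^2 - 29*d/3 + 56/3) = (d + 1)/(d - 7)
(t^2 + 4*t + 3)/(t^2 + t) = (t + 3)/t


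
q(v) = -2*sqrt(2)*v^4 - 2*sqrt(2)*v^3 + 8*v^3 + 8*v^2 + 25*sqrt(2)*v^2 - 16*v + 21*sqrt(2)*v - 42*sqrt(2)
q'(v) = -8*sqrt(2)*v^3 - 6*sqrt(2)*v^2 + 24*v^2 + 16*v + 50*sqrt(2)*v - 16 + 21*sqrt(2)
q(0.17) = -55.79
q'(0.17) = 28.83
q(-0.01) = -59.53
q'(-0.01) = 12.83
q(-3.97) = -456.65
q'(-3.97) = 621.89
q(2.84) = 263.65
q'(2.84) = 125.94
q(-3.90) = -414.50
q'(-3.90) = 582.62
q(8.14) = -6703.62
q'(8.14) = -4354.56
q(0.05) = -58.60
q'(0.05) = 18.07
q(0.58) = -36.18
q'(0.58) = 67.00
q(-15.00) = -151153.10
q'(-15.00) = 40387.62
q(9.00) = -11211.56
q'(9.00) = -6196.91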